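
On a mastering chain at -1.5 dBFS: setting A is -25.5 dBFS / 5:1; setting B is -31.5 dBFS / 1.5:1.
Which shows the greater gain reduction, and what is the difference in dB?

A: overshoot 24 dB → output overshoot 4.8 dB → GR 19.2 dB.
B: overshoot 30 dB → output overshoot 20 dB → GR 10 dB.
A applies 9.2 dB more gain reduction.

A, by 9.2 dB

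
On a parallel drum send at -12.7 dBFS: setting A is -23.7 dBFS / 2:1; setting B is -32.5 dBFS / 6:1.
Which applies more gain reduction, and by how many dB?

B, by 11 dB

A: GR = 11 − 11/2 = 5.5 dB.
B: GR = 19.8 − 19.8/6 = 16.5 dB.
Difference: 11 dB in favour of B.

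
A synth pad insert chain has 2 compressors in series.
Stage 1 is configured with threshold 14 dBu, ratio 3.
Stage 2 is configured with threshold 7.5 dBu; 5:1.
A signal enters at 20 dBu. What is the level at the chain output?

Stage 1: overshoot 6 dB → 6/3 = 2 dB → 16 dBu.
Stage 2: 8.5 dB above 7.5 dBu, reduced 5:1 to 1.7 dB above → 9.2 dBu.

9.2 dBu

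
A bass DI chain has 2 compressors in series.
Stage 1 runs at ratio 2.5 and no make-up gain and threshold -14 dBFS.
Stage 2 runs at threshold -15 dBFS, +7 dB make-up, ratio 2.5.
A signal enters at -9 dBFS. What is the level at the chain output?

-6.8 dBFS

Stage 1: -9 dBFS is 5 dB over -14 dBFS; at 2.5:1 that becomes 2 dB over, giving -12 dBFS.
Stage 2: 3 dB above -15 dBFS, reduced 2.5:1 to 1.2 dB above → -13.8 dBFS; +7 dB make-up → -6.8 dBFS.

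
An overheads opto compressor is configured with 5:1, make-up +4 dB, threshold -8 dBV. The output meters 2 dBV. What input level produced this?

22 dBV

Before make-up, the level was 2 − 4 = -2 dBV.
The compressed level sits -2 − (-8) = 6 dB over threshold.
Input overshoot = R × output overshoot = 30 dB → input = -8 + 30 = 22 dBV.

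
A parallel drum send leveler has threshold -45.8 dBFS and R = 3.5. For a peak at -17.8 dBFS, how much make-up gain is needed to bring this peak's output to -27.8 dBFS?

10 dB

The peak compresses to -45.8 + 28/3.5 = -37.8 dBFS.
To reach -27.8 dBFS requires -27.8 − (-37.8) = 10 dB of make-up.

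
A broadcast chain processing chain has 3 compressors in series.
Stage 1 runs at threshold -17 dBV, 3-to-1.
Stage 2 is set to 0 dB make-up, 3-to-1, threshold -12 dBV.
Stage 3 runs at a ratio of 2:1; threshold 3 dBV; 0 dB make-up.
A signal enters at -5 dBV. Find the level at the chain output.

-13 dBV

Stage 1: 12 dB above -17 dBV, reduced 3:1 to 4 dB above → -13 dBV.
Stage 2: below threshold (-13 ≤ -12); passes unchanged; output -13 dBV.
Stage 3: -13 dBV ≤ 3 dBV, so stage 3 doesn't engage; output -13 dBV.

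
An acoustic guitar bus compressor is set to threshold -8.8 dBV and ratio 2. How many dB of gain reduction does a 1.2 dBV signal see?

Overshoot = 1.2 − (-8.8) = 10 dB.
A 2:1 ratio leaves 5 dB of that excess.
GR = overshoot in − overshoot out = 10 − 5 = 5 dB.

5 dB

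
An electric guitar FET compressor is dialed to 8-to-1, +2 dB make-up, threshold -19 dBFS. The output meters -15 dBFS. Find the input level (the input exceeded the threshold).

Before make-up, the level was -15 − 2 = -17 dBFS.
That's 2 dB above the -19 dBFS threshold.
Undo the ratio: input overshoot = 2 × 8 = 16 dB, giving input = -3 dBFS.

-3 dBFS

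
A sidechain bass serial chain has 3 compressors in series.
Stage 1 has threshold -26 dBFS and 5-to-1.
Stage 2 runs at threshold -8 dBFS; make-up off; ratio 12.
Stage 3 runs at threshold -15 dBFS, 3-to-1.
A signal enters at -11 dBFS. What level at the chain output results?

-23 dBFS

Stage 1: -11 dBFS is 15 dB over -26 dBFS; at 5:1 that becomes 3 dB over, giving -23 dBFS.
Stage 2: -23 dBFS is at or below the -8 dBFS threshold — no compression; output -23 dBFS.
Stage 3: -23 dBFS is at or below the -15 dBFS threshold — no compression; output -23 dBFS.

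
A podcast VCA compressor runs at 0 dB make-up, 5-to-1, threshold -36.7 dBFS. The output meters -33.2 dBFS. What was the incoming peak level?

-19.2 dBFS

The compressed level sits -33.2 − (-36.7) = 3.5 dB over threshold.
Input overshoot = R × output overshoot = 17.5 dB → input = -36.7 + 17.5 = -19.2 dBFS.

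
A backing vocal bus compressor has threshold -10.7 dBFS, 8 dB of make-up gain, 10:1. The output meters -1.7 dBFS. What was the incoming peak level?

-0.7 dBFS

Before make-up, the level was -1.7 − 8 = -9.7 dBFS.
That's 1 dB above the -10.7 dBFS threshold.
Input overshoot = R × output overshoot = 10 dB → input = -10.7 + 10 = -0.7 dBFS.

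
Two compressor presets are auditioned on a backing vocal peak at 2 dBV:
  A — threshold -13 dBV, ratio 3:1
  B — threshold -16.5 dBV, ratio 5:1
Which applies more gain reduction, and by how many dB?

A: overshoot 15 dB → output overshoot 5 dB → GR 10 dB.
B: overshoot 18.5 dB → output overshoot 3.7 dB → GR 14.8 dB.
B reduces 4.8 dB more.

B, by 4.8 dB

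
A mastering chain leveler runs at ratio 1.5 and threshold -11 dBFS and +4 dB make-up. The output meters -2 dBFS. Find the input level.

Remove make-up: -2 − 4 = -6 dBFS.
Post-compression overshoot = -6 − (-11) = 5 dB.
Before 1.5:1 compression the overshoot was 5 × 1.5 = 7.5 dB, so input = -11 + 7.5 = -3.5 dBFS.

-3.5 dBFS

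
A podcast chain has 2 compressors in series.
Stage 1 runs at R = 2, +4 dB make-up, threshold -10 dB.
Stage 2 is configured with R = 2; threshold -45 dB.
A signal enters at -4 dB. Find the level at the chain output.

Stage 1: -4 dB is 6 dB over -10 dB; at 2:1 that becomes 3 dB over, giving -7 dB; +4 dB make-up → -3 dB.
Stage 2: -3 dB is 42 dB over -45 dB; at 2:1 that becomes 21 dB over, giving -24 dB.

-24 dB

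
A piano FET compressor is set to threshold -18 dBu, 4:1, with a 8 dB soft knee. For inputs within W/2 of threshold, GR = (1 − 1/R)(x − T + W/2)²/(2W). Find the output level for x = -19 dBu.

-19.421875 dBu

x − T + W/2 = -19 − (-18) + 4 = 3.
GR = (1 − 1/4) × 3² / 16 = 0.75 × 9 / 16 = 0.421875 dB.
Output = -19 − 0.421875 = -19.421875 dBu.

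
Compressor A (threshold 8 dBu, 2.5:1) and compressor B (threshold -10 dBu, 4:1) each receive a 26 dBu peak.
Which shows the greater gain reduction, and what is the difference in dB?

A: 18 dB over, compressed to 7.2 dB over, so 10.8 dB of GR.
B: 36 dB over, compressed to 9 dB over, so 27 dB of GR.
Difference: 16.2 dB in favour of B.

B, by 16.2 dB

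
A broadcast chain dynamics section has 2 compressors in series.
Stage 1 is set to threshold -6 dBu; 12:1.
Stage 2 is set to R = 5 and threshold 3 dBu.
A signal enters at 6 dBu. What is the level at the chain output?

Stage 1: 6 dBu is 12 dB over -6 dBu; at 12:1 that becomes 1 dB over, giving -5 dBu.
Stage 2: below threshold (-5 ≤ 3); passes unchanged; output -5 dBu.

-5 dBu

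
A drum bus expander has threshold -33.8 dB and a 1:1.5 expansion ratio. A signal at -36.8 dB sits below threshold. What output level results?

Undershoot = (-33.8) − (-36.8) = 3 dB.
At 1:1.5, that expands to 4.5 dB under threshold.
Output = -33.8 − 4.5 = -38.3 dB.

-38.3 dB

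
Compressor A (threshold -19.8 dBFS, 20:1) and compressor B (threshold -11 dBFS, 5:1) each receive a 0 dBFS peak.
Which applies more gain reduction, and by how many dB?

A: overshoot 19.8 dB → output overshoot 0.99 dB → GR 18.81 dB.
B: overshoot 11 dB → output overshoot 2.2 dB → GR 8.8 dB.
A reduces 10.01 dB more.

A, by 10.01 dB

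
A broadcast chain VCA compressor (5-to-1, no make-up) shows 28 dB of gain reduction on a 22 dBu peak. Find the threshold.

Gain reduction = 22 − (-6) = 28 dB; output overshoot = GR / (R − 1) = 28 / 4 = 7 dB.
Threshold = output − output overshoot = -6 − 7 = -13 dBu.

-13 dBu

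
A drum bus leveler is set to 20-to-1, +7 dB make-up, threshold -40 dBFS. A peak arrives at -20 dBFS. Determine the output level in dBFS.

-32 dBFS

The input is 20 dB above the -40 dBFS threshold.
At 20:1 the overshoot is divided by 20, leaving 1 dB above threshold.
Output = -40 + 1 = -39 dBFS; make-up adds 7 dB, giving -32 dBFS.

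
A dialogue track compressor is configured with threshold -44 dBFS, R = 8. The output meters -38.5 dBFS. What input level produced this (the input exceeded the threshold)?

0 dBFS

The compressed level sits -38.5 − (-44) = 5.5 dB over threshold.
Undo the ratio: input overshoot = 5.5 × 8 = 44 dB, giving input = 0 dBFS.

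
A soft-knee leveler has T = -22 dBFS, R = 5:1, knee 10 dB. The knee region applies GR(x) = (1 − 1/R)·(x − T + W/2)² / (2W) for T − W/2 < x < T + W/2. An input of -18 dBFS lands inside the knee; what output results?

x − T + W/2 = -18 − (-22) + 5 = 9.
GR = (1 − 1/5) × 9² / 20 = 0.8 × 81 / 20 = 3.24 dB.
Output = -18 − 3.24 = -21.24 dBFS.

-21.24 dBFS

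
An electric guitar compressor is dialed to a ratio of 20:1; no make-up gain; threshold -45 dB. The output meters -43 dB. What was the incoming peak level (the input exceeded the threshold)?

Post-compression overshoot = -43 − (-45) = 2 dB.
Input overshoot = R × output overshoot = 40 dB → input = -45 + 40 = -5 dB.

-5 dB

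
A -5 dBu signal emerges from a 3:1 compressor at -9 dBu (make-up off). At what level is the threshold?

-11 dBu

Input is 6 dB above T (since output overshoot × R = input overshoot: (-9 − T)·3 = -5 − T gives T = -11 dBu).
Check: -11 + (-5 − (-11))/3 = -11 + 2 = -9 dBu. ✓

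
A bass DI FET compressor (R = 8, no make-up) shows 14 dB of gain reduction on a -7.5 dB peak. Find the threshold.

-23.5 dB

Input is 16 dB above T (since output overshoot × R = input overshoot: (-21.5 − T)·8 = -7.5 − T gives T = -23.5 dB).
Check: -23.5 + (-7.5 − (-23.5))/8 = -23.5 + 2 = -21.5 dB. ✓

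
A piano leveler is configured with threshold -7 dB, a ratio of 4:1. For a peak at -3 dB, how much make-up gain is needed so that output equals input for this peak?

3 dB

Without make-up, output = threshold + overshoot/4 = -7 + 1 = -6 dB.
Gap to target: 3 dB.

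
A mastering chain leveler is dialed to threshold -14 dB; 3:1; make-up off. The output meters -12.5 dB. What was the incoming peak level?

-9.5 dB

The compressed level sits -12.5 − (-14) = 1.5 dB over threshold.
Before 3:1 compression the overshoot was 1.5 × 3 = 4.5 dB, so input = -14 + 4.5 = -9.5 dB.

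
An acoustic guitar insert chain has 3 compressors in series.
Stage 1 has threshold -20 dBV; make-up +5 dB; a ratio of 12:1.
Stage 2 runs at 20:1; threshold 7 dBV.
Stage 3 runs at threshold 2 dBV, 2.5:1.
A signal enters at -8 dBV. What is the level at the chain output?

Stage 1: overshoot 12 dB → 12/12 = 1 dB → -19 dBV; +5 dB make-up → -14 dBV.
Stage 2: -14 dBV is at or below the 7 dBV threshold — no compression; output -14 dBV.
Stage 3: -14 dBV is at or below the 2 dBV threshold — no compression; output -14 dBV.

-14 dBV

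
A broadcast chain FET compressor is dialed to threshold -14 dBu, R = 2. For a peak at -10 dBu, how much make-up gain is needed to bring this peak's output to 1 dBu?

The peak compresses to -14 + 4/2 = -12 dBu.
To reach 1 dBu requires 1 − (-12) = 13 dB of make-up.

13 dB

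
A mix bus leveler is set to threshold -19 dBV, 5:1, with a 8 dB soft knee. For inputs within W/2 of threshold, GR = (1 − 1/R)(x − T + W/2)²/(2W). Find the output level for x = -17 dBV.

-18.8 dBV

x − T + W/2 = -17 − (-19) + 4 = 6.
GR = (1 − 1/5) × 6² / 16 = 0.8 × 36 / 16 = 1.8 dB.
Output = -17 − 1.8 = -18.8 dBV.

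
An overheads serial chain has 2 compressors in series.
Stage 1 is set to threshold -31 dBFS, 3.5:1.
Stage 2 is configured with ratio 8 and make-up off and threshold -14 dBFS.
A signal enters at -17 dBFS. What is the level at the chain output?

-27 dBFS

Stage 1: 14 dB above -31 dBFS, reduced 3.5:1 to 4 dB above → -27 dBFS.
Stage 2: -27 dBFS is at or below the -14 dBFS threshold — no compression; output -27 dBFS.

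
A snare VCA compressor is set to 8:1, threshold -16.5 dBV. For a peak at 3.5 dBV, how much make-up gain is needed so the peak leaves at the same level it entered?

17.5 dB

Without make-up, output = threshold + overshoot/8 = -16.5 + 2.5 = -14 dBV.
Gap to target: 17.5 dB.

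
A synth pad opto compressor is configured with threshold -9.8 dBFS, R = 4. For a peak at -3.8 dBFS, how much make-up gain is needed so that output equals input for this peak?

4.5 dB

The peak compresses to -9.8 + 6/4 = -8.3 dBFS.
To reach -3.8 dBFS requires -3.8 − (-8.3) = 4.5 dB of make-up.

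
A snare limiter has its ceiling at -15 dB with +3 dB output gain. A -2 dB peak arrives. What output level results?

-12 dB

At ∞:1, everything above -15 dB is held at the ceiling.
Output gain then adds 3 dB: -15 + 3 = -12 dB.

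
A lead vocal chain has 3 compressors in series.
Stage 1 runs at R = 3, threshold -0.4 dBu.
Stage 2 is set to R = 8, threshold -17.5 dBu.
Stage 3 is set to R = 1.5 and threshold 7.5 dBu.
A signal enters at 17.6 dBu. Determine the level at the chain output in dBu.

Stage 1: overshoot 18 dB → 18/3 = 6 dB → 5.6 dBu.
Stage 2: 23.1 dB above -17.5 dBu, reduced 8:1 to 2.8875 dB above → -14.6125 dBu.
Stage 3: below threshold (-14.6125 ≤ 7.5); passes unchanged; output -14.6125 dBu.

-14.6125 dBu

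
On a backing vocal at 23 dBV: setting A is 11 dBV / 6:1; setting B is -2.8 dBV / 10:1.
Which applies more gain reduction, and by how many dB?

B, by 13.22 dB

A: overshoot 12 dB → output overshoot 2 dB → GR 10 dB.
B: overshoot 25.8 dB → output overshoot 2.58 dB → GR 23.22 dB.
B applies 13.22 dB more gain reduction.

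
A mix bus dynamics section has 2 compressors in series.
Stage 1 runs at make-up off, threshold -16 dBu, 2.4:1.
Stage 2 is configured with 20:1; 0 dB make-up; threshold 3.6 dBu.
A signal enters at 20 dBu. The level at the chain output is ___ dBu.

Stage 1: 36 dB above -16 dBu, reduced 2.4:1 to 15 dB above → -1 dBu.
Stage 2: below threshold (-1 ≤ 3.6); passes unchanged; output -1 dBu.

-1 dBu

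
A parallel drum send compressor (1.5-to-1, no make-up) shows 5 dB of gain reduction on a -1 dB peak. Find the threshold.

-16 dB

Input is 15 dB above T (since output overshoot × R = input overshoot: (-6 − T)·1.5 = -1 − T gives T = -16 dB).
Check: -16 + (-1 − (-16))/1.5 = -16 + 10 = -6 dB. ✓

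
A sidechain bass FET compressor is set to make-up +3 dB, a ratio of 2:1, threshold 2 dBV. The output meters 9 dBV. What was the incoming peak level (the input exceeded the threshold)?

Before make-up, the level was 9 − 3 = 6 dBV.
Post-compression overshoot = 6 − 2 = 4 dB.
Undo the ratio: input overshoot = 4 × 2 = 8 dB, giving input = 10 dBV.

10 dBV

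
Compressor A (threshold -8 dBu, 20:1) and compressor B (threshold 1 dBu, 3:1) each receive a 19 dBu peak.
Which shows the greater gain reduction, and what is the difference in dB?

A: 27 dB over, compressed to 1.35 dB over, so 25.65 dB of GR.
B: 18 dB over, compressed to 6 dB over, so 12 dB of GR.
Difference: 13.65 dB in favour of A.

A, by 13.65 dB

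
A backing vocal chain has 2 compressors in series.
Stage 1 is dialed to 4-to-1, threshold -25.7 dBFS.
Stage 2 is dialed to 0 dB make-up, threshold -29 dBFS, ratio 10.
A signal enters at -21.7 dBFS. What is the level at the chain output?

Stage 1: overshoot 4 dB → 4/4 = 1 dB → -24.7 dBFS.
Stage 2: -24.7 dBFS is 4.3 dB over -29 dBFS; at 10:1 that becomes 0.43 dB over, giving -28.57 dBFS.

-28.57 dBFS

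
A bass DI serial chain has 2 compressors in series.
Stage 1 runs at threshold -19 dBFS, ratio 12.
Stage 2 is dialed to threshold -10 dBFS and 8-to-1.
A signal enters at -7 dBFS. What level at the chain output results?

Stage 1: overshoot 12 dB → 12/12 = 1 dB → -18 dBFS.
Stage 2: -18 dBFS is at or below the -10 dBFS threshold — no compression; output -18 dBFS.

-18 dBFS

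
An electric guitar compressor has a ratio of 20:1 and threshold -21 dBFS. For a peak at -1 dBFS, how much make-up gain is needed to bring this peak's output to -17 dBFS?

3 dB

Overshoot 20 dB → 20/20 = 1 dB after compression, so the compressed level is -21 + 1 = -20 dBFS.
Make-up = target − compressed = -17 − (-20) = 3 dB.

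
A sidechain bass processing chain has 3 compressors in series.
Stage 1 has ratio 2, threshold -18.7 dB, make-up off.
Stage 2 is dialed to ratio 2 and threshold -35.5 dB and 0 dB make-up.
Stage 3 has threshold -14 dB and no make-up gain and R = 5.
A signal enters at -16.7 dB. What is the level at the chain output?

Stage 1: -16.7 dB is 2 dB over -18.7 dB; at 2:1 that becomes 1 dB over, giving -17.7 dB.
Stage 2: 17.8 dB above -35.5 dB, reduced 2:1 to 8.9 dB above → -26.6 dB.
Stage 3: -26.6 dB ≤ -14 dB, so stage 3 doesn't engage; output -26.6 dB.

-26.6 dB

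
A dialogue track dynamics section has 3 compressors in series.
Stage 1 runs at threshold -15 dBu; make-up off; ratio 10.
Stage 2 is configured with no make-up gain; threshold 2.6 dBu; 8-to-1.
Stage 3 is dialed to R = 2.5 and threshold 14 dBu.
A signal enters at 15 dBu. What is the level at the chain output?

-12 dBu

Stage 1: 30 dB above -15 dBu, reduced 10:1 to 3 dB above → -12 dBu.
Stage 2: -12 dBu is at or below the 2.6 dBu threshold — no compression; output -12 dBu.
Stage 3: below threshold (-12 ≤ 14); passes unchanged; output -12 dBu.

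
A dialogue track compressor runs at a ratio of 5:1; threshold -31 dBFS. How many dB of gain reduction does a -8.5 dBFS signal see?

The signal is 22.5 dB above threshold.
After 5:1 compression the overshoot becomes 22.5/5 = 4.5 dB.
GR = overshoot in − overshoot out = 22.5 − 4.5 = 18 dB.

18 dB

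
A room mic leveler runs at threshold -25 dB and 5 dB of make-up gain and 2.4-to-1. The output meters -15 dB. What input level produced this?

Stripping the +5 dB make-up gives -20 dB at the gain stage.
The compressed level sits -20 − (-25) = 5 dB over threshold.
Before 2.4:1 compression the overshoot was 5 × 2.4 = 12 dB, so input = -25 + 12 = -13 dB.

-13 dB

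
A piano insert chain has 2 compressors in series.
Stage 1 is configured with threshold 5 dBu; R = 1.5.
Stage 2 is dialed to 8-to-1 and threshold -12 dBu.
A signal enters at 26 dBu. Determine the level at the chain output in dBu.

-8.125 dBu

Stage 1: 26 dBu is 21 dB over 5 dBu; at 1.5:1 that becomes 14 dB over, giving 19 dBu.
Stage 2: 19 dBu is 31 dB over -12 dBu; at 8:1 that becomes 3.875 dB over, giving -8.125 dBu.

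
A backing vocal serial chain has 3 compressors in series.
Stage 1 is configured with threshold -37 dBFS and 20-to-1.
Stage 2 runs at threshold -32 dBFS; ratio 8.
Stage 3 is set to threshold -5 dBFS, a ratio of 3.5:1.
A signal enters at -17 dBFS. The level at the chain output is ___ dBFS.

-36 dBFS

Stage 1: overshoot 20 dB → 20/20 = 1 dB → -36 dBFS.
Stage 2: -36 dBFS is at or below the -32 dBFS threshold — no compression; output -36 dBFS.
Stage 3: below threshold (-36 ≤ -5); passes unchanged; output -36 dBFS.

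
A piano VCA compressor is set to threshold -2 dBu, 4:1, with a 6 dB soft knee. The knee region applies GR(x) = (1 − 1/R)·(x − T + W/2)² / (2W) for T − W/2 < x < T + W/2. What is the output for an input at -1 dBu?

x − T + W/2 = -1 − (-2) + 3 = 4.
GR = (1 − 1/4) × 4² / 12 = 0.75 × 16 / 12 = 1 dB.
Output = -1 − 1 = -2 dBu.

-2 dBu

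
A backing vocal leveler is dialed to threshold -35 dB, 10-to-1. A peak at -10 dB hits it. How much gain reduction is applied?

Overshoot = -10 − (-35) = 25 dB.
At 10:1, output sits 25/10 = 2.5 dB above threshold.
Gain reduction = 25 − 2.5 = 22.5 dB.

22.5 dB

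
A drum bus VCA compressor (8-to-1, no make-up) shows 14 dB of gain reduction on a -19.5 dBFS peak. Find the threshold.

Let T be the threshold. Output overshoot = (input overshoot)/R, so -33.5 − T = (-19.5 − T)/8.
8·(-33.5 − T) = -19.5 − T → 7·T = -268 − (-19.5) = -248.5.
T = -248.5/7 = -35.5 dBFS.

-35.5 dBFS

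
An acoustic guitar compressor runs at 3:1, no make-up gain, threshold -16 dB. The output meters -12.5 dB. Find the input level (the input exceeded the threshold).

Post-compression overshoot = -12.5 − (-16) = 3.5 dB.
Undo the ratio: input overshoot = 3.5 × 3 = 10.5 dB, giving input = -5.5 dB.

-5.5 dB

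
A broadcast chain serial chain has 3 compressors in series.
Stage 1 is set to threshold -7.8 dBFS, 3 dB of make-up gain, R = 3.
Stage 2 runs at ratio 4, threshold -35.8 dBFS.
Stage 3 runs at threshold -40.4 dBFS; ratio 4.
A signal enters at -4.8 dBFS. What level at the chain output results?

-37.25 dBFS

Stage 1: 3 dB above -7.8 dBFS, reduced 3:1 to 1 dB above → -6.8 dBFS; +3 dB make-up → -3.8 dBFS.
Stage 2: overshoot 32 dB → 32/4 = 8 dB → -27.8 dBFS.
Stage 3: -27.8 dBFS is 12.6 dB over -40.4 dBFS; at 4:1 that becomes 3.15 dB over, giving -37.25 dBFS.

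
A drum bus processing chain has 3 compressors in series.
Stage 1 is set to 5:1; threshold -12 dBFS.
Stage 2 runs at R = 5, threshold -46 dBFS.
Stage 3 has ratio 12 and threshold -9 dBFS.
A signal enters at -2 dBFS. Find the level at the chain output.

Stage 1: 10 dB above -12 dBFS, reduced 5:1 to 2 dB above → -10 dBFS.
Stage 2: 36 dB above -46 dBFS, reduced 5:1 to 7.2 dB above → -38.8 dBFS.
Stage 3: -38.8 dBFS is at or below the -9 dBFS threshold — no compression; output -38.8 dBFS.

-38.8 dBFS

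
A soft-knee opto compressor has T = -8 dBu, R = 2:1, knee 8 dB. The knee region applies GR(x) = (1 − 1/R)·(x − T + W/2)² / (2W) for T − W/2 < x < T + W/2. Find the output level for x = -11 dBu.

-11.03125 dBu

x − T + W/2 = -11 − (-8) + 4 = 1.
GR = (1 − 1/2) × 1² / 16 = 0.5 × 1 / 16 = 0.03125 dB.
Output = -11 − 0.03125 = -11.03125 dBu.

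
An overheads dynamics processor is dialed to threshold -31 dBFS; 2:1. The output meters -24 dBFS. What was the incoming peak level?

-17 dBFS

The compressed level sits -24 − (-31) = 7 dB over threshold.
Input overshoot = R × output overshoot = 14 dB → input = -31 + 14 = -17 dBFS.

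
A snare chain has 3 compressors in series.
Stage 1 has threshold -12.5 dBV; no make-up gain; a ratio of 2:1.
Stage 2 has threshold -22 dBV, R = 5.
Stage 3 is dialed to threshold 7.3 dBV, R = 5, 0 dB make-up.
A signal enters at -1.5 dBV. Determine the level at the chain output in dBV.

Stage 1: -1.5 dBV is 11 dB over -12.5 dBV; at 2:1 that becomes 5.5 dB over, giving -7 dBV.
Stage 2: 15 dB above -22 dBV, reduced 5:1 to 3 dB above → -19 dBV.
Stage 3: -19 dBV ≤ 7.3 dBV, so stage 3 doesn't engage; output -19 dBV.

-19 dBV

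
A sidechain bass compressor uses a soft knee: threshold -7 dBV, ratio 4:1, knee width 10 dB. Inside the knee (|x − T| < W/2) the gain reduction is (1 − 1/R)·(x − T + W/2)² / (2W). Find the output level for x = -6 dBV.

x − T + W/2 = -6 − (-7) + 5 = 6.
GR = (1 − 1/4) × 6² / 20 = 0.75 × 36 / 20 = 1.35 dB.
Output = -6 − 1.35 = -7.35 dBV.

-7.35 dBV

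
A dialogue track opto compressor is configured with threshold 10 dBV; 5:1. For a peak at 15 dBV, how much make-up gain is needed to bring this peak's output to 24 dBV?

13 dB

Without make-up, output = threshold + overshoot/5 = 10 + 1 = 11 dBV.
Gap to target: 13 dB.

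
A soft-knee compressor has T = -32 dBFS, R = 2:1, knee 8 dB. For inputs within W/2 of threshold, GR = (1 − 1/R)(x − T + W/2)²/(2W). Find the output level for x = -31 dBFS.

-31.78125 dBFS

x − T + W/2 = -31 − (-32) + 4 = 5.
GR = (1 − 1/2) × 5² / 16 = 0.5 × 25 / 16 = 0.78125 dB.
Output = -31 − 0.78125 = -31.78125 dBFS.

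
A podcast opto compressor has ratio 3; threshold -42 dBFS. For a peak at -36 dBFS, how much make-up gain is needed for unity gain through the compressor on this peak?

Without make-up, output = threshold + overshoot/3 = -42 + 2 = -40 dBFS.
Gap to target: 4 dB.

4 dB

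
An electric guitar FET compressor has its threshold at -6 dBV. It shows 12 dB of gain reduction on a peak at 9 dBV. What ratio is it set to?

Input overshoot = 9 − (-6) = 15 dB.
Output overshoot = 15 − 12 = 3 dB.
Ratio = input overshoot / output overshoot = 15 / 3 = 5.

5:1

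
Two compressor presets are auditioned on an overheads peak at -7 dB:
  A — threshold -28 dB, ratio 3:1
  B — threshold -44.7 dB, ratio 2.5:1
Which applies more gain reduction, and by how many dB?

B, by 8.62 dB

A: 21 dB over, compressed to 7 dB over, so 14 dB of GR.
B: 37.7 dB over, compressed to 15.08 dB over, so 22.62 dB of GR.
B reduces 8.62 dB more.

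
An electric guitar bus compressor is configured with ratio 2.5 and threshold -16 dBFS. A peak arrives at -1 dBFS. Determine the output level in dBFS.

-10 dBFS

Overshoot: -1 − (-16) = 15 dB.
The 15 dB excess becomes 6 dB after 2.5:1 reduction.
So the level is -16 + 6 = -10 dBFS.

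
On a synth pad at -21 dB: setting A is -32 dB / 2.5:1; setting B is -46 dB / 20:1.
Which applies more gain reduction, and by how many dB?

A: 11 dB over, compressed to 4.4 dB over, so 6.6 dB of GR.
B: 25 dB over, compressed to 1.25 dB over, so 23.75 dB of GR.
Difference: 17.15 dB in favour of B.

B, by 17.15 dB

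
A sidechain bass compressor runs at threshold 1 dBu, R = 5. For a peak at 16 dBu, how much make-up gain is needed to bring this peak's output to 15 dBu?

11 dB

Overshoot 15 dB → 15/5 = 3 dB after compression, so the compressed level is 1 + 3 = 4 dBu.
Make-up = target − compressed = 15 − 4 = 11 dB.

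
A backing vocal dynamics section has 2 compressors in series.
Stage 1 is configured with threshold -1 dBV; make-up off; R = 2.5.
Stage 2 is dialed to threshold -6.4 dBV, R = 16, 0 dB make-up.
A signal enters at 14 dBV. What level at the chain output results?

Stage 1: 15 dB above -1 dBV, reduced 2.5:1 to 6 dB above → 5 dBV.
Stage 2: 5 dBV is 11.4 dB over -6.4 dBV; at 16:1 that becomes 0.7125 dB over, giving -5.6875 dBV.

-5.6875 dBV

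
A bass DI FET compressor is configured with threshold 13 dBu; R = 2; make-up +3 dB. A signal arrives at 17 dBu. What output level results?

18 dBu

Overshoot: 17 − 13 = 4 dB.
The 4 dB excess becomes 2 dB after 2:1 reduction.
Output = 13 + 2 = 15 dBu; make-up adds 3 dB, giving 18 dBu.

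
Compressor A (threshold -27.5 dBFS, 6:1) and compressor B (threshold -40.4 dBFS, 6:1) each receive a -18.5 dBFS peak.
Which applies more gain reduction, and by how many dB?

B, by 10.75 dB

A: overshoot 9 dB → output overshoot 1.5 dB → GR 7.5 dB.
B: overshoot 21.9 dB → output overshoot 3.65 dB → GR 18.25 dB.
B applies 10.75 dB more gain reduction.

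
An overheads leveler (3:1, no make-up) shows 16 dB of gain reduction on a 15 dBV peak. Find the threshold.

-9 dBV

Input is 24 dB above T (since output overshoot × R = input overshoot: (-1 − T)·3 = 15 − T gives T = -9 dBV).
Check: -9 + (15 − (-9))/3 = -9 + 8 = -1 dBV. ✓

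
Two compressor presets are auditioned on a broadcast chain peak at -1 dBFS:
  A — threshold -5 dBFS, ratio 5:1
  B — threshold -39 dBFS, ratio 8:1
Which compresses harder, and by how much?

B, by 30.05 dB

A: GR = 4 − 4/5 = 3.2 dB.
B: GR = 38 − 38/8 = 33.25 dB.
Difference: 30.05 dB in favour of B.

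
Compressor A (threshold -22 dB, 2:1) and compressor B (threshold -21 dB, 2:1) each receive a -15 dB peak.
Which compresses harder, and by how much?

A: 7 dB over, compressed to 3.5 dB over, so 3.5 dB of GR.
B: 6 dB over, compressed to 3 dB over, so 3 dB of GR.
Difference: 0.5 dB in favour of A.

A, by 0.5 dB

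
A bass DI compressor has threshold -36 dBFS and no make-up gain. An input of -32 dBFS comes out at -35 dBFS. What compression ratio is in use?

4:1

Input overshoot = -32 − (-36) = 4 dB; output overshoot = -35 − (-36) = 1 dB.
Ratio = 4 / 1 = 4.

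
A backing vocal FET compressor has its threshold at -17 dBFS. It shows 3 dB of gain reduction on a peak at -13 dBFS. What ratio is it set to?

4:1

Input overshoot = -13 − (-17) = 4 dB.
Output overshoot = 4 − 3 = 1 dB.
Ratio = input overshoot / output overshoot = 4 / 1 = 4.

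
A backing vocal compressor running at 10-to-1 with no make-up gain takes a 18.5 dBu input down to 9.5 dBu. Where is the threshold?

Let T be the threshold. Output overshoot = (input overshoot)/R, so 9.5 − T = (18.5 − T)/10.
10·(9.5 − T) = 18.5 − T → 9·T = 95 − 18.5 = 76.5.
T = 76.5/9 = 8.5 dBu.

8.5 dBu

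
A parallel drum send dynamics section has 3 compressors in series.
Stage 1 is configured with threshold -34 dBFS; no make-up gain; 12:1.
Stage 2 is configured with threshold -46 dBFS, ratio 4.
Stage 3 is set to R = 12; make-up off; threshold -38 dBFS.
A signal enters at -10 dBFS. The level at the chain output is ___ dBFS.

-42.5 dBFS

Stage 1: -10 dBFS is 24 dB over -34 dBFS; at 12:1 that becomes 2 dB over, giving -32 dBFS.
Stage 2: -32 dBFS is 14 dB over -46 dBFS; at 4:1 that becomes 3.5 dB over, giving -42.5 dBFS.
Stage 3: -42.5 dBFS ≤ -38 dBFS, so stage 3 doesn't engage; output -42.5 dBFS.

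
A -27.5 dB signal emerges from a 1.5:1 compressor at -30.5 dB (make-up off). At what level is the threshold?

-36.5 dB

Let T be the threshold. Output overshoot = (input overshoot)/R, so -30.5 − T = (-27.5 − T)/1.5.
1.5·(-30.5 − T) = -27.5 − T → 0.5·T = -45.75 − (-27.5) = -18.25.
T = -18.25/0.5 = -36.5 dB.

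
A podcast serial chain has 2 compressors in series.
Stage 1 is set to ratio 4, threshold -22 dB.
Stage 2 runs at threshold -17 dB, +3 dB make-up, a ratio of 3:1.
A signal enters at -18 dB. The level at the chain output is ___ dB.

-18 dB

Stage 1: overshoot 4 dB → 4/4 = 1 dB → -21 dB.
Stage 2: -21 dB ≤ -17 dB, so stage 2 doesn't engage; make-up brings it to -18 dB.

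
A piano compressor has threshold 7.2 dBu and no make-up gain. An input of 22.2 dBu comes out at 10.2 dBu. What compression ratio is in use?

5:1

Input overshoot = 22.2 − 7.2 = 15 dB; output overshoot = 10.2 − 7.2 = 3 dB.
Ratio = 15 / 3 = 5.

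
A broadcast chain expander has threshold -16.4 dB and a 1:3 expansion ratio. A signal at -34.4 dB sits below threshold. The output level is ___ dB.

-70.4 dB

Below threshold, a 1:3 expander applies gain = (3−1)×(T − x) of attenuation.
(3−1) × 18 = 36 dB, so output = -34.4 − 36 = -70.4 dB.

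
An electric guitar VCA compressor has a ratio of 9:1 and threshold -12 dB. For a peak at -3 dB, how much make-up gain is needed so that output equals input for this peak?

8 dB

The peak compresses to -12 + 9/9 = -11 dB.
To reach -3 dB requires -3 − (-11) = 8 dB of make-up.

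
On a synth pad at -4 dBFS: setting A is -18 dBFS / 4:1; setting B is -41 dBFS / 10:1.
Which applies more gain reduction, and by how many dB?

A: GR = 14 − 14/4 = 10.5 dB.
B: GR = 37 − 37/10 = 33.3 dB.
Difference: 22.8 dB in favour of B.

B, by 22.8 dB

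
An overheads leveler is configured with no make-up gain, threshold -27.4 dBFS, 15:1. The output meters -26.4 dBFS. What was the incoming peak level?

-12.4 dBFS

The compressed level sits -26.4 − (-27.4) = 1 dB over threshold.
Undo the ratio: input overshoot = 1 × 15 = 15 dB, giving input = -12.4 dBFS.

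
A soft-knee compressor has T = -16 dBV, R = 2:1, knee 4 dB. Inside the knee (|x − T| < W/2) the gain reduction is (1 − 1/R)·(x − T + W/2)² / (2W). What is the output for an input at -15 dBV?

x − T + W/2 = -15 − (-16) + 2 = 3.
GR = (1 − 1/2) × 3² / 8 = 0.5 × 9 / 8 = 0.5625 dB.
Output = -15 − 0.5625 = -15.5625 dBV.

-15.5625 dBV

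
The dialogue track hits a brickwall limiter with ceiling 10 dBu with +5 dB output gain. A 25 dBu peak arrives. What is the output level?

At ∞:1, everything above 10 dBu is held at the ceiling.
Output gain then adds 5 dB: 10 + 5 = 15 dBu.

15 dBu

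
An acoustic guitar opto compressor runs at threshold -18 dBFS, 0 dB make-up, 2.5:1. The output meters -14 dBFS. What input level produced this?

That's 4 dB above the -18 dBFS threshold.
Undo the ratio: input overshoot = 4 × 2.5 = 10 dB, giving input = -8 dBFS.

-8 dBFS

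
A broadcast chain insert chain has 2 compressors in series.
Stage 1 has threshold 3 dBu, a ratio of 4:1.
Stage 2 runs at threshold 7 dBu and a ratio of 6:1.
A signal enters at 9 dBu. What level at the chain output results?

Stage 1: overshoot 6 dB → 6/4 = 1.5 dB → 4.5 dBu.
Stage 2: 4.5 dBu ≤ 7 dBu, so stage 2 doesn't engage; output 4.5 dBu.

4.5 dBu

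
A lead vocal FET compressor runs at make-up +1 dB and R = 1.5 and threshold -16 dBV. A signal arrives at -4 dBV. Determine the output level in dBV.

-7 dBV

Overshoot: -4 − (-16) = 12 dB.
At 1.5:1 the overshoot is divided by 1.5, leaving 8 dB above threshold.
Output = -16 + 8 = -8 dBV; make-up adds 1 dB, giving -7 dBV.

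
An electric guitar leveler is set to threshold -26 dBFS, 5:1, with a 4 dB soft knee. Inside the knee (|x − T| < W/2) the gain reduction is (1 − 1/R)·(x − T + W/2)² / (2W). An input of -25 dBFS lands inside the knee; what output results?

-25.9 dBFS

x − T + W/2 = -25 − (-26) + 2 = 3.
GR = (1 − 1/5) × 3² / 8 = 0.8 × 9 / 8 = 0.9 dB.
Output = -25 − 0.9 = -25.9 dBFS.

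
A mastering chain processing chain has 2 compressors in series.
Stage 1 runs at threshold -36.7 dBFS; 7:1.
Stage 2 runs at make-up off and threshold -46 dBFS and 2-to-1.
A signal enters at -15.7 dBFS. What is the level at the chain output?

Stage 1: 21 dB above -36.7 dBFS, reduced 7:1 to 3 dB above → -33.7 dBFS.
Stage 2: -33.7 dBFS is 12.3 dB over -46 dBFS; at 2:1 that becomes 6.15 dB over, giving -39.85 dBFS.

-39.85 dBFS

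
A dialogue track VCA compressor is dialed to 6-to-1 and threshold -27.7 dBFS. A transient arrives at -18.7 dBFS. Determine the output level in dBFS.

-26.2 dBFS

Overshoot: -18.7 − (-27.7) = 9 dB.
6:1 compression reduces that to 9/6 = 1.5 dB over.
That puts the output at -26.2 dBFS.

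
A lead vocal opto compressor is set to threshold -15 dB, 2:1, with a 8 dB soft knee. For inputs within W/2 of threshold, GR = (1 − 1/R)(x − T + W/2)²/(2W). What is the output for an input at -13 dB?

x − T + W/2 = -13 − (-15) + 4 = 6.
GR = (1 − 1/2) × 6² / 16 = 0.5 × 36 / 16 = 1.125 dB.
Output = -13 − 1.125 = -14.125 dB.

-14.125 dB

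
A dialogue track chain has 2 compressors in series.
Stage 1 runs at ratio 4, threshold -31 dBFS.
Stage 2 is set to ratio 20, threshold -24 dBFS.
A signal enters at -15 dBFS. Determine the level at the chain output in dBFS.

-27 dBFS

Stage 1: overshoot 16 dB → 16/4 = 4 dB → -27 dBFS.
Stage 2: -27 dBFS ≤ -24 dBFS, so stage 2 doesn't engage; output -27 dBFS.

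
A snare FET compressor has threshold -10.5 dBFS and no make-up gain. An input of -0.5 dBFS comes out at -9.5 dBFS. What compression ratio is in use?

10:1

Input overshoot = -0.5 − (-10.5) = 10 dB; output overshoot = -9.5 − (-10.5) = 1 dB.
Ratio = 10 / 1 = 10.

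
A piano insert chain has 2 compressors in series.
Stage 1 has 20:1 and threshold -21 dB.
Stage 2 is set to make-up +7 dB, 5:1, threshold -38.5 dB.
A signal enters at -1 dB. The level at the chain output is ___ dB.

-27.8 dB

Stage 1: overshoot 20 dB → 20/20 = 1 dB → -20 dB.
Stage 2: -20 dB is 18.5 dB over -38.5 dB; at 5:1 that becomes 3.7 dB over, giving -34.8 dB; +7 dB make-up → -27.8 dB.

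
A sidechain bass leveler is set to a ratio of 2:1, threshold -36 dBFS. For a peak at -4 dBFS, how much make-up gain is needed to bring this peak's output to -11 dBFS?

Without make-up, output = threshold + overshoot/2 = -36 + 16 = -20 dBFS.
Gap to target: 9 dB.

9 dB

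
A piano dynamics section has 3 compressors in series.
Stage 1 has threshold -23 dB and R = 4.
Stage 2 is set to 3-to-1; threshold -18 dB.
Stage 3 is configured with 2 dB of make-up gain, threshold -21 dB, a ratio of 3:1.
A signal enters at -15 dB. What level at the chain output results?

Stage 1: -15 dB is 8 dB over -23 dB; at 4:1 that becomes 2 dB over, giving -21 dB.
Stage 2: below threshold (-21 ≤ -18); passes unchanged; output -21 dB.
Stage 3: -21 dB is at or below the -21 dB threshold — no compression; make-up brings it to -19 dB.

-19 dB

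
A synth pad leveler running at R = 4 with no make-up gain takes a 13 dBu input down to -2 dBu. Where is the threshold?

Gain reduction = 13 − (-2) = 15 dB; output overshoot = GR / (R − 1) = 15 / 3 = 5 dB.
Threshold = output − output overshoot = -2 − 5 = -7 dBu.

-7 dBu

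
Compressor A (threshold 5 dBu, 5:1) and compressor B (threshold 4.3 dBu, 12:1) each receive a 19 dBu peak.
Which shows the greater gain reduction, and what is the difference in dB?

B, by 2.275 dB

A: GR = 14 − 14/5 = 11.2 dB.
B: GR = 14.7 − 14.7/12 = 13.475 dB.
B applies 2.275 dB more gain reduction.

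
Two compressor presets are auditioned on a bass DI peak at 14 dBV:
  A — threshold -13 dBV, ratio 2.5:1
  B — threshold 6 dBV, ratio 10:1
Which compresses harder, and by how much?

A: overshoot 27 dB → output overshoot 10.8 dB → GR 16.2 dB.
B: overshoot 8 dB → output overshoot 0.8 dB → GR 7.2 dB.
A reduces 9 dB more.

A, by 9 dB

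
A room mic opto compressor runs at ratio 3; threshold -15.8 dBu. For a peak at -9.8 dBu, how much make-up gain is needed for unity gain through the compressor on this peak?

Overshoot 6 dB → 6/3 = 2 dB after compression, so the compressed level is -15.8 + 2 = -13.8 dBu.
Make-up = target − compressed = -9.8 − (-13.8) = 4 dB.

4 dB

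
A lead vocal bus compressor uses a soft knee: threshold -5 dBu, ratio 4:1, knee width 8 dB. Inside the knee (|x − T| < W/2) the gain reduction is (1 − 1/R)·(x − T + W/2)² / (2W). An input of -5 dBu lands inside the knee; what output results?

x − T + W/2 = -5 − (-5) + 4 = 4.
GR = (1 − 1/4) × 4² / 16 = 0.75 × 16 / 16 = 0.75 dB.
Output = -5 − 0.75 = -5.75 dBu.

-5.75 dBu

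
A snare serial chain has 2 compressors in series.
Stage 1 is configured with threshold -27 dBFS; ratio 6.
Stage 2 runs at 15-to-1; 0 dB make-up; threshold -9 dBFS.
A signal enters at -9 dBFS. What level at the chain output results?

Stage 1: 18 dB above -27 dBFS, reduced 6:1 to 3 dB above → -24 dBFS.
Stage 2: -24 dBFS is at or below the -9 dBFS threshold — no compression; output -24 dBFS.

-24 dBFS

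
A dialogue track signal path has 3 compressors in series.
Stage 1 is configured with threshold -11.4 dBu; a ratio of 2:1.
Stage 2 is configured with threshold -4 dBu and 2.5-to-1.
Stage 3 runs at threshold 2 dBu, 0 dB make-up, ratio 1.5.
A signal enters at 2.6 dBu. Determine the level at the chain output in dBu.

-4.4 dBu

Stage 1: overshoot 14 dB → 14/2 = 7 dB → -4.4 dBu.
Stage 2: -4.4 dBu is at or below the -4 dBu threshold — no compression; output -4.4 dBu.
Stage 3: -4.4 dBu is at or below the 2 dBu threshold — no compression; output -4.4 dBu.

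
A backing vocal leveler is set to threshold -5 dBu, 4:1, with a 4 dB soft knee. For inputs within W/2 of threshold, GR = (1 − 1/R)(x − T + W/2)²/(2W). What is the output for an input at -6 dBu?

-6.09375 dBu

x − T + W/2 = -6 − (-5) + 2 = 1.
GR = (1 − 1/4) × 1² / 8 = 0.75 × 1 / 8 = 0.09375 dB.
Output = -6 − 0.09375 = -6.09375 dBu.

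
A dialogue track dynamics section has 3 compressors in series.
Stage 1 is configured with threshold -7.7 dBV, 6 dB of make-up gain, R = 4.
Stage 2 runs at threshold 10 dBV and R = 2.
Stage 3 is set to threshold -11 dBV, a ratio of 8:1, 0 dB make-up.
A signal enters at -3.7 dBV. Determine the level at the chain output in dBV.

-9.7125 dBV

Stage 1: 4 dB above -7.7 dBV, reduced 4:1 to 1 dB above → -6.7 dBV; +6 dB make-up → -0.7 dBV.
Stage 2: -0.7 dBV is at or below the 10 dBV threshold — no compression; output -0.7 dBV.
Stage 3: overshoot 10.3 dB → 10.3/8 = 1.2875 dB → -9.7125 dBV.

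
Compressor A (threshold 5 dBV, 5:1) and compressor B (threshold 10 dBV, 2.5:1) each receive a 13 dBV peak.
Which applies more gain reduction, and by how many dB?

A, by 4.6 dB

A: 8 dB over, compressed to 1.6 dB over, so 6.4 dB of GR.
B: 3 dB over, compressed to 1.2 dB over, so 1.8 dB of GR.
A reduces 4.6 dB more.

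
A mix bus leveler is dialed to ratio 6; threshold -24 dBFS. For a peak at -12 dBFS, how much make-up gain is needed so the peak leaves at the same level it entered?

Overshoot 12 dB → 12/6 = 2 dB after compression, so the compressed level is -24 + 2 = -22 dBFS.
Make-up = target − compressed = -12 − (-22) = 10 dB.

10 dB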